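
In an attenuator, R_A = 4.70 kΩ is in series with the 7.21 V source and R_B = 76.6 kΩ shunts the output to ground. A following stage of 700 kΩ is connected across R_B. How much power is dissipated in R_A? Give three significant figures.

Total resistance from the source is R_A + (R_B‖R_L) = 73.74 kΩ, so I = 7.21/73.74 kΩ = 0.09777 mA.
P = I²·R_A = (0.09777 mA)² × 4.70 kΩ = 0.0449 mW.

P ≈ 0.0449 mW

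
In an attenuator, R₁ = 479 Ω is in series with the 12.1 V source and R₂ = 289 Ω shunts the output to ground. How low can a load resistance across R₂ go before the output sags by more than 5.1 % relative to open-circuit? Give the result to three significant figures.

Output resistance R_th = R₁‖R₂ = (479 × 289)/768.0 = 180.2 Ω.
The fractional drop is R_th/(R_th + R_L); requiring this ≤ 0.0510 gives R_L ≥ R_th(1/0.0510 − 1) = 180.2 × 18.61 = 3.35 kΩ.

R_L(min) ≈ 3.35 kΩ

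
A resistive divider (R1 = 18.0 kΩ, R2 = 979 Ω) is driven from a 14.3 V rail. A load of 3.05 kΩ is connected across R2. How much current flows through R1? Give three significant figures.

R2‖R_L = 741.1 Ω, so the source sees R1 + R2‖R_L = 18740 Ω.
I = 14.3 V / 18740 Ω = 0.763 mA.

I ≈ 0.763 mA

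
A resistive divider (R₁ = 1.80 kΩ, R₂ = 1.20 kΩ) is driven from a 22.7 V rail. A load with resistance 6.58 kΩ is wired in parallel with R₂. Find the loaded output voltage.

V_out ≈ 8.18 V

The load sits in parallel with R₂: R₂‖R_L = (1.20 × 6.58) / (1.20 + 6.58) = 1.015 kΩ.
V_out = 22.7 × 1.015 / (1.80 + 1.015) = 22.7 × 1.015/2.815 = 8.18 V.
(Unloaded it would have been 9.08 V.)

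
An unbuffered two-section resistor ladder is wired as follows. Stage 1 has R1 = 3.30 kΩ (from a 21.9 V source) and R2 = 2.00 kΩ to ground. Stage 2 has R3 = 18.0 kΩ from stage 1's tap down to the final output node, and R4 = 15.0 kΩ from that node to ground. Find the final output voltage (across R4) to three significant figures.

V_out ≈ 3.62 V

Stage 2 presents R3+R4 = 33.00 kΩ as a load on stage 1's tap.
Stage 1's lower leg becomes R2‖(R3+R4) = 1.886 kΩ, so V_mid = 21.9 × 1.886/5.186 = 7.964 V.
Stage 2 is itself unloaded: V_out = V_mid × R4/(R3+R4) = 7.964 × 15.0/33.00 = 3.62 V.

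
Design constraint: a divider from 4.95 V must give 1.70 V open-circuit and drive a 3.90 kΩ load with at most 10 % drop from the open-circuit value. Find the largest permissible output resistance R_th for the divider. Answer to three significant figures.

R_th ≤ 433 Ω

Loading drop = R_th/(R_th + R_L) ≤ 0.100, so R_th ≤ R_L · ε/(1−ε) = 3.90 kΩ × 0.100/0.9000 = 433 Ω.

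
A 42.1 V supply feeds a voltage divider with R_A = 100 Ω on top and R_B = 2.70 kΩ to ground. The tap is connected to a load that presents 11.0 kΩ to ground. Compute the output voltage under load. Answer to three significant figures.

The load sits in parallel with R_B: R_B‖R_L = (2700 × 11000) / (2700 + 11000) = 2168 Ω.
V_out = 42.1 × 2168 / (100 + 2168) = 42.1 × 2168/2268 = 40.2 V.
(Unloaded it would have been 40.6 V.)

V_out ≈ 40.2 V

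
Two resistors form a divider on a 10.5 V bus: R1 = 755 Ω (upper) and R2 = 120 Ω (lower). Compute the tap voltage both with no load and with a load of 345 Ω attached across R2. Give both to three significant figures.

Unloaded: 1.44 V; loaded: 1.11 V

Open-circuit: V = 10.5 × 120/(755 + 120) = 1.44 V.
With the load, R2 becomes R2‖R_L = 89.03 Ω, so V = 10.5 × 89.03/844.0 = 1.11 V.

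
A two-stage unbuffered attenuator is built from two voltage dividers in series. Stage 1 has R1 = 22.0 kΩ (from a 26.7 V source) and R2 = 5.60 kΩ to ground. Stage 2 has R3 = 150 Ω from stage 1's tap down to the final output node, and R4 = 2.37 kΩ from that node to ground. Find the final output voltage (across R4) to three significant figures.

Stage 2 presents R3+R4 = 2520 Ω as a load on stage 1's tap.
Stage 1's lower leg becomes R2‖(R3+R4) = 1738 Ω, so V_mid = 26.7 × 1738/23740 = 1.955 V.
Stage 2 is itself unloaded: V_out = V_mid × R4/(R3+R4) = 1.955 × 2370/2520 = 1.84 V.

V_out ≈ 1.84 V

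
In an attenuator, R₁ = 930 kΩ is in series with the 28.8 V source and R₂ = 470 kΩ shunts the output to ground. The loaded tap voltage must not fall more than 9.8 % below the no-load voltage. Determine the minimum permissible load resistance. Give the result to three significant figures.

R_L(min) ≈ 2.87 MΩ

Output resistance R_th = R₁‖R₂ = (930 × 470)/1400 = 312.2 kΩ.
The fractional drop is R_th/(R_th + R_L); requiring this ≤ 0.0980 gives R_L ≥ R_th(1/0.0980 − 1) = 312.2 × 9.204 = 2.87 MΩ.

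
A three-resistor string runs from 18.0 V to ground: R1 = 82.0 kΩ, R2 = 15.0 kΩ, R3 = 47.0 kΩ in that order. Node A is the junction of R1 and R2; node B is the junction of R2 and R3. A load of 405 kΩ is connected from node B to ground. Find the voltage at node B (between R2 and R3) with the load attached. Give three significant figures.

V ≈ 5.45 V

At node B, R3 is in parallel with the load: R3‖R_L = 42.11 kΩ.
Below node A the resistance is R2 + (R3‖R_L) = 57.11 kΩ, so V_A = 18.0 × 57.11/139.1 = 7.390 V.
Then V_B = V_A × (R3‖R_L)/(R2 + R3‖R_L) = 7.390 × 42.11/57.11 = 5.45 V.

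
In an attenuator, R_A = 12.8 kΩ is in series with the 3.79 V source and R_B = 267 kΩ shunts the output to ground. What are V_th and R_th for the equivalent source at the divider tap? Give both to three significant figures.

V_th is the open-circuit tap voltage: 3.79 × 267/(12.8 + 267) = 3.62 V.
With the supply zeroed, R_A and R_B appear in parallel from the tap: R_th = R_A‖R_B = (12.8 × 267)/279.8 = 12.2 kΩ.

V_th = 3.62 V, R_th = 12.2 kΩ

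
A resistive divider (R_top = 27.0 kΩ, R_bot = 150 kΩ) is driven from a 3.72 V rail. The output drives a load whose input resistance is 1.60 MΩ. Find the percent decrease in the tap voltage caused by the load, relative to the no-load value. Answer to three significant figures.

1.41 %

The divider's output (Thévenin) resistance is R_top‖R_bot = 22.88 kΩ.
Fractional drop under load = R_th/(R_th + R_L) = 22.88 / (22.88 + 1600) = 0.01410.
So the output falls by 1.41 %.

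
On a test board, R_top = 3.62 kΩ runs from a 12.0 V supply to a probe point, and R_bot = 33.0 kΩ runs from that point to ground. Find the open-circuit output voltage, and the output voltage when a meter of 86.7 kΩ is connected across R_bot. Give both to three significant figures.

Unloaded: 10.8 V; loaded: 10.4 V

Open-circuit: V = 12.0 × 33.0/(3.62 + 33.0) = 10.8 V.
With the load, R_bot becomes R_bot‖R_L = 23.90 kΩ, so V = 12.0 × 23.90/27.52 = 10.4 V.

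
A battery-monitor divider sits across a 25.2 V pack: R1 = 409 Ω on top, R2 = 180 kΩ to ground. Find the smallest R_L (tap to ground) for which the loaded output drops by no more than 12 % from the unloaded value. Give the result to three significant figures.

R_L(min) ≈ 2.99 kΩ

Output resistance R_th = R1‖R2 = (409 × 180000)/180400 = 408.1 Ω.
The fractional drop is R_th/(R_th + R_L); requiring this ≤ 0.120 gives R_L ≥ R_th(1/0.120 − 1) = 408.1 × 7.333 = 2.99 kΩ.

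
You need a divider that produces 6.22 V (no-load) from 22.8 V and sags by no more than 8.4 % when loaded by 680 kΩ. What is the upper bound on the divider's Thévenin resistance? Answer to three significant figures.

R_th ≤ 62.4 kΩ

Loading drop = R_th/(R_th + R_L) ≤ 0.0840, so R_th ≤ R_L · ε/(1−ε) = 680 kΩ × 0.0840/0.9160 = 62.4 kΩ.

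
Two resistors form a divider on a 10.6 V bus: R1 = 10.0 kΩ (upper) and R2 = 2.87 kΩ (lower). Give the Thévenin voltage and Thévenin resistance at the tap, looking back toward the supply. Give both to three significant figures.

V_th = 2.36 V, R_th = 2.23 kΩ

V_th is the open-circuit tap voltage: 10.6 × 2.87/(10.0 + 2.87) = 2.36 V.
With the supply zeroed, R1 and R2 appear in parallel from the tap: R_th = R1‖R2 = (10.0 × 2.87)/12.87 = 2.23 kΩ.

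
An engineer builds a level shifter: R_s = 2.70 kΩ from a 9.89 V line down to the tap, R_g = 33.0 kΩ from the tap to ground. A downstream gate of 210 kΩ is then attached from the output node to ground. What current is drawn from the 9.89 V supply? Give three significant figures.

I ≈ 0.317 mA

R_g‖R_L = 28.52 kΩ, so the source sees R_s + R_g‖R_L = 31.22 kΩ.
I = 9.89 V / 31.22 kΩ = 0.317 mA.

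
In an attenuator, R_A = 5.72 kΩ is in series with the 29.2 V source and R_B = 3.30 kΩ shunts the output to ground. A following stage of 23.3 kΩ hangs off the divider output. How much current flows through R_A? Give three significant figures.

I ≈ 3.39 mA

R_B‖R_L = 2.891 kΩ, so the source sees R_A + R_B‖R_L = 8.611 kΩ.
I = 29.2 V / 8.611 kΩ = 3.39 mA.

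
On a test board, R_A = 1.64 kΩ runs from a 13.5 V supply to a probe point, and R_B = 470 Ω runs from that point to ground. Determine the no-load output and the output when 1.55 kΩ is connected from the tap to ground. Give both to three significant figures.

Unloaded: 3.01 V; loaded: 2.43 V

Open-circuit: V = 13.5 × 470/(1640 + 470) = 3.01 V.
With the load, R_B becomes R_B‖R_L = 360.6 Ω, so V = 13.5 × 360.6/2001 = 2.43 V.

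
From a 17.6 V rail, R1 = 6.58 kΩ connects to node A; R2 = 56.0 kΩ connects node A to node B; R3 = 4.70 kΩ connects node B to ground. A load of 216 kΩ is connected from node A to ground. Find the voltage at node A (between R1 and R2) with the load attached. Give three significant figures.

Below node A the series string R2+R3 = 60.70 kΩ sits in parallel with the 216 kΩ load: 47.38 kΩ.
V_A = 17.6 × 47.38/(6.58 + 47.38) = 15.5 V.

V ≈ 15.5 V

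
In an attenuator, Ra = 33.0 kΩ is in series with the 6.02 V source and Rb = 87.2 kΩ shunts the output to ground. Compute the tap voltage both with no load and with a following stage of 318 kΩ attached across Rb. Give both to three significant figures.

Open-circuit: V = 6.02 × 87.2/(33.0 + 87.2) = 4.37 V.
With the load, Rb becomes Rb‖R_L = 68.43 kΩ, so V = 6.02 × 68.43/101.4 = 4.06 V.

Unloaded: 4.37 V; loaded: 4.06 V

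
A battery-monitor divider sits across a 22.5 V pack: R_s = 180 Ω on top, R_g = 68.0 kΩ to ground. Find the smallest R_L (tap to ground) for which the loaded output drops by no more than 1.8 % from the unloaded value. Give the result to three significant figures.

R_L(min) ≈ 9.79 kΩ

Output resistance R_th = R_s‖R_g = (180 × 68000)/68180 = 179.5 Ω.
The fractional drop is R_th/(R_th + R_L); requiring this ≤ 0.0180 gives R_L ≥ R_th(1/0.0180 − 1) = 179.5 × 54.56 = 9.79 kΩ.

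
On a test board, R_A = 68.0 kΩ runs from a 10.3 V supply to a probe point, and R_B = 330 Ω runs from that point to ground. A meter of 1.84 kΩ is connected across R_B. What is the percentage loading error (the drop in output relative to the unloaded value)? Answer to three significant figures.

Unloaded V = 10.3 × 330/68330 = 0.04974 V.
Loaded: R_B‖R_L = 279.8 Ω, giving V = 10.3 × 279.8/68280 = 0.04221 V.
Drop = (0.04974 − 0.04221) / 0.04974 = 15.1 %.

15.1 %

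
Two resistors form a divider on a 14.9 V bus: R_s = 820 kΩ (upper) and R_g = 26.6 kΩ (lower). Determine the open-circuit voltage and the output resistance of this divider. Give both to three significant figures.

V_th = 0.468 V, R_th = 25.8 kΩ

V_th is the open-circuit tap voltage: 14.9 × 26.6/(820 + 26.6) = 0.468 V.
With the supply zeroed, R_s and R_g appear in parallel from the tap: R_th = R_s‖R_g = (820 × 26.6)/846.6 = 25.8 kΩ.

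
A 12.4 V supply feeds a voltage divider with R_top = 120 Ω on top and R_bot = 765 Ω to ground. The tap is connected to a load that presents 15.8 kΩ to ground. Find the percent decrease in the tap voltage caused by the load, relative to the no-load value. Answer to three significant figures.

The divider's output (Thévenin) resistance is R_top‖R_bot = 103.7 Ω.
Fractional drop under load = R_th/(R_th + R_L) = 103.7 / (103.7 + 15800) = 0.006522.
So the output falls by 0.652 %.

0.652 %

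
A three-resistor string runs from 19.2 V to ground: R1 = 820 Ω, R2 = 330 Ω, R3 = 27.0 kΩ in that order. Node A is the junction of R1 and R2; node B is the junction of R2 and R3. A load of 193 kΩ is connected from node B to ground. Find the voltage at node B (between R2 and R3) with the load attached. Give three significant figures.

At node B, R3 is in parallel with the load: R3‖R_L = 23690 Ω.
Below node A the resistance is R2 + (R3‖R_L) = 24020 Ω, so V_A = 19.2 × 24020/24840 = 18.57 V.
Then V_B = V_A × (R3‖R_L)/(R2 + R3‖R_L) = 18.57 × 23690/24020 = 18.3 V.

V ≈ 18.3 V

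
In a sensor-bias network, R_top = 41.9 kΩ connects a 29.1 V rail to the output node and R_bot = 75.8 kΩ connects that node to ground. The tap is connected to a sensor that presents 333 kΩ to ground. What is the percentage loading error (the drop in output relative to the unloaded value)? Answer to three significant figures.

7.50 %

The divider's output (Thévenin) resistance is R_top‖R_bot = 26.98 kΩ.
Fractional drop under load = R_th/(R_th + R_L) = 26.98 / (26.98 + 333) = 0.07496.
So the output falls by 7.50 %.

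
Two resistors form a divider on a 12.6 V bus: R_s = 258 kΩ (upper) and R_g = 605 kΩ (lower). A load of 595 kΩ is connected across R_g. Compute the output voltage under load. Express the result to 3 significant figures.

V_out ≈ 6.77 V

The load sits in parallel with R_g: R_g‖R_L = (605 × 595) / (605 + 595) = 300.0 kΩ.
V_out = 12.6 × 300.0 / (258 + 300.0) = 12.6 × 300.0/558.0 = 6.77 V.
(Unloaded it would have been 8.83 V.)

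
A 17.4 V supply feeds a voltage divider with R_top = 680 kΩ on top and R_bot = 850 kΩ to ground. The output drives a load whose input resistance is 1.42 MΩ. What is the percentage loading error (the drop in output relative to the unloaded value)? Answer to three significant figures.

21.0 %

The divider's output (Thévenin) resistance is R_top‖R_bot = 377.8 kΩ.
Fractional drop under load = R_th/(R_th + R_L) = 377.8 / (377.8 + 1420) = 0.2101.
So the output falls by 21.0 %.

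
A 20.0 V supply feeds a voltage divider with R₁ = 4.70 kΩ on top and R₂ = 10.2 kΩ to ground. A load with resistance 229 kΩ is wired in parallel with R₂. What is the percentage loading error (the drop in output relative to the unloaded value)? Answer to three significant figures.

1.39 %

The divider's output (Thévenin) resistance is R₁‖R₂ = 3.217 kΩ.
Fractional drop under load = R_th/(R_th + R_L) = 3.217 / (3.217 + 229) = 0.01386.
So the output falls by 1.39 %.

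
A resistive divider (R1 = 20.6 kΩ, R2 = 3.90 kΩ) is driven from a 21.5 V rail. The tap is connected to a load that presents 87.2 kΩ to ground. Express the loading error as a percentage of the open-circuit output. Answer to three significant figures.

The divider's output (Thévenin) resistance is R1‖R2 = 3.279 kΩ.
Fractional drop under load = R_th/(R_th + R_L) = 3.279 / (3.279 + 87.2) = 0.03624.
So the output falls by 3.62 %.

3.62 %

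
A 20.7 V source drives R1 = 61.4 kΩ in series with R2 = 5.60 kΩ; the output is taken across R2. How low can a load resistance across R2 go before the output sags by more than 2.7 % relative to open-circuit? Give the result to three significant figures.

R_L(min) ≈ 185 kΩ

Output resistance R_th = R1‖R2 = (61.4 × 5.60)/67.00 = 5.132 kΩ.
The fractional drop is R_th/(R_th + R_L); requiring this ≤ 0.0270 gives R_L ≥ R_th(1/0.0270 − 1) = 5.132 × 36.04 = 185 kΩ.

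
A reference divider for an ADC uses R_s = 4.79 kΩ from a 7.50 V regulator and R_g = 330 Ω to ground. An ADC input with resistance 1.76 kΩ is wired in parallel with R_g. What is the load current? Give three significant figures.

R_g‖R_L = 277.9 Ω; V_out = 7.50 × 277.9/5068 = 0.4113 V.
I_L = V_out / R_L = 0.4113 / 1.76 kΩ = 0.234 mA.

I_L ≈ 0.234 mA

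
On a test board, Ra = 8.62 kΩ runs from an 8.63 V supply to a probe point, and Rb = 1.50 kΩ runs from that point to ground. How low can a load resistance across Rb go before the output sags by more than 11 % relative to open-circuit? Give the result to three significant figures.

R_L(min) ≈ 10.3 kΩ

Output resistance R_th = Ra‖Rb = (8.62 × 1.50)/10.12 = 1.278 kΩ.
The fractional drop is R_th/(R_th + R_L); requiring this ≤ 0.110 gives R_L ≥ R_th(1/0.110 − 1) = 1.278 × 8.091 = 10.3 kΩ.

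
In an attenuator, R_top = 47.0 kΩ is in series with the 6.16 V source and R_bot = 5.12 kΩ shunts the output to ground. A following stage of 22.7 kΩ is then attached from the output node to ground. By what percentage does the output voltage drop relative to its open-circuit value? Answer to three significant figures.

Unloaded V = 6.16 × 5.12/52.12 = 0.6051 V.
Loaded: R_bot‖R_L = 4.178 kΩ, giving V = 6.16 × 4.178/51.18 = 0.5029 V.
Drop = (0.6051 − 0.5029) / 0.6051 = 16.9 %.

16.9 %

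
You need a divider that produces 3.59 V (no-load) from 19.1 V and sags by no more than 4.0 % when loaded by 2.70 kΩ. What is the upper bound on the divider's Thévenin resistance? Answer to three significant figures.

Loading drop = R_th/(R_th + R_L) ≤ 0.0400, so R_th ≤ R_L · ε/(1−ε) = 2.70 kΩ × 0.0400/0.9600 = 112 Ω.

R_th ≤ 112 Ω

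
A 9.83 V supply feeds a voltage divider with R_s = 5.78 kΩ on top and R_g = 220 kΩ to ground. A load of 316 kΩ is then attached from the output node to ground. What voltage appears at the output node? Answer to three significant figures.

The load sits in parallel with R_g: R_g‖R_L = (220 × 316) / (220 + 316) = 129.7 kΩ.
V_out = 9.83 × 129.7 / (5.78 + 129.7) = 9.83 × 129.7/135.5 = 9.41 V.

V_out ≈ 9.41 V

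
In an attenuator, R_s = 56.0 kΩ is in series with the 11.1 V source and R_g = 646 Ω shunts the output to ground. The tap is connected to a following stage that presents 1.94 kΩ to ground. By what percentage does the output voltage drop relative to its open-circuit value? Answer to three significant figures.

Unloaded V = 11.1 × 646/56650 = 0.1266 V.
Loaded: R_g‖R_L = 484.6 Ω, giving V = 11.1 × 484.6/56480 = 0.09524 V.
Drop = (0.1266 − 0.09524) / 0.1266 = 24.8 %.

24.8 %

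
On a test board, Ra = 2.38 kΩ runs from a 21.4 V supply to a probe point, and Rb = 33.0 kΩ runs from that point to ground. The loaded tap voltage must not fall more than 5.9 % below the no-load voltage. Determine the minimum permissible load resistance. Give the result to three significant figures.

R_L(min) ≈ 35.4 kΩ

Output resistance R_th = Ra‖Rb = (2.38 × 33.0)/35.38 = 2.220 kΩ.
The fractional drop is R_th/(R_th + R_L); requiring this ≤ 0.0590 gives R_L ≥ R_th(1/0.0590 − 1) = 2.220 × 15.95 = 35.4 kΩ.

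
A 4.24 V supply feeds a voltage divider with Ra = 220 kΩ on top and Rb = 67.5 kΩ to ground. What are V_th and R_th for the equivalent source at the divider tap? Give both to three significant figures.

V_th is the open-circuit tap voltage: 4.24 × 67.5/(220 + 67.5) = 0.995 V.
With the supply zeroed, Ra and Rb appear in parallel from the tap: R_th = Ra‖Rb = (220 × 67.5)/287.5 = 51.7 kΩ.

V_th = 0.995 V, R_th = 51.7 kΩ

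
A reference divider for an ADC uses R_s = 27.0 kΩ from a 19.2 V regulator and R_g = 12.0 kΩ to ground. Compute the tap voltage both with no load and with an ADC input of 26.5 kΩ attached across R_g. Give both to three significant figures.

Unloaded: 5.91 V; loaded: 4.50 V

Open-circuit: V = 19.2 × 12.0/(27.0 + 12.0) = 5.91 V.
With the load, R_g becomes R_g‖R_L = 8.260 kΩ, so V = 19.2 × 8.260/35.26 = 4.50 V.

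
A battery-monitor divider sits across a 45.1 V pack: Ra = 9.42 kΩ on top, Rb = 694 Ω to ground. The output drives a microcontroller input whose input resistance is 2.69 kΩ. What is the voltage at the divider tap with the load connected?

The load sits in parallel with Rb: Rb‖R_L = (694 × 2690) / (694 + 2690) = 551.7 Ω.
V_out = 45.1 × 551.7 / (9420 + 551.7) = 45.1 × 551.7/9972 = 2.50 V.

V_out ≈ 2.50 V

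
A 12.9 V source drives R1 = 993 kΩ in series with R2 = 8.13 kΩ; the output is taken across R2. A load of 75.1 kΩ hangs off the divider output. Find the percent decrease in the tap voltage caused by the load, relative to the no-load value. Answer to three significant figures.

Unloaded V = 12.9 × 8.13/1001 = 0.10476 V.
Loaded: R2‖R_L = 7.336 kΩ, giving V = 12.9 × 7.336/1000 = 0.094601 V.
Drop = (0.10476 − 0.094601) / 0.10476 = 9.70 %.

9.70 %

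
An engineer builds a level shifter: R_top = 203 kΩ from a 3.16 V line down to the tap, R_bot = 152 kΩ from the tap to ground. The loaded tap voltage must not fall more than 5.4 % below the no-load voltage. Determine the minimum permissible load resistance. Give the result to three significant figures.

Output resistance R_th = R_top‖R_bot = (203 × 152)/355.0 = 86.92 kΩ.
The fractional drop is R_th/(R_th + R_L); requiring this ≤ 0.0540 gives R_L ≥ R_th(1/0.0540 − 1) = 86.92 × 17.52 = 1.52 MΩ.

R_L(min) ≈ 1.52 MΩ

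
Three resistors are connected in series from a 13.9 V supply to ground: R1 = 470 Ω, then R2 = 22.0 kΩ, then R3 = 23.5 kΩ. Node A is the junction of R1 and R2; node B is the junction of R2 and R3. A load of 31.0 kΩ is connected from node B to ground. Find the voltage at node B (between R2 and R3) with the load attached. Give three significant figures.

V ≈ 5.18 V

At node B, R3 is in parallel with the load: R3‖R_L = 13370 Ω.
Below node A the resistance is R2 + (R3‖R_L) = 35370 Ω, so V_A = 13.9 × 35370/35840 = 13.72 V.
Then V_B = V_A × (R3‖R_L)/(R2 + R3‖R_L) = 13.72 × 13370/35370 = 5.18 V.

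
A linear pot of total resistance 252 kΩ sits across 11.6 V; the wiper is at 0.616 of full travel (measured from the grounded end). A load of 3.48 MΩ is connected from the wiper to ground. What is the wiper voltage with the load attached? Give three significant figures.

V ≈ 7.03 V

The wiper splits the pot into (1−α)R = 96.77 kΩ above and αR = 155.2 kΩ below.
Lower section ‖ load = 148.6 kΩ.
V_wiper = 11.6 × 148.6/(96.77 + 148.6) = 7.03 V.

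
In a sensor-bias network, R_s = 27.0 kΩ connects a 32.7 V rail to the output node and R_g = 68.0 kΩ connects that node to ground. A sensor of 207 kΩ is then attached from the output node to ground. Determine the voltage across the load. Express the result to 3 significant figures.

V_out ≈ 21.4 V

The load sits in parallel with R_g: R_g‖R_L = (68.0 × 207) / (68.0 + 207) = 51.19 kΩ.
V_out = 32.7 × 51.19 / (27.0 + 51.19) = 32.7 × 51.19/78.19 = 21.4 V.
(Unloaded it would have been 23.4 V.)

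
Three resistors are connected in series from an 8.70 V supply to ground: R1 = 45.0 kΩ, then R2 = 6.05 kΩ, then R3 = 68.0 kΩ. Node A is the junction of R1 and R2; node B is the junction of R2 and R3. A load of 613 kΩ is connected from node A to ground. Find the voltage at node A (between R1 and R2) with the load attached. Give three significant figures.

V ≈ 5.18 V

Below node A the series string R2+R3 = 74.05 kΩ sits in parallel with the 613 kΩ load: 66.07 kΩ.
V_A = 8.70 × 66.07/(45.0 + 66.07) = 5.18 V.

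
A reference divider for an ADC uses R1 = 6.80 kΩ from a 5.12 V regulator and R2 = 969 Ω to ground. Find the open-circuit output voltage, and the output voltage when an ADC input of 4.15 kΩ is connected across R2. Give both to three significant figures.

Open-circuit: V = 5.12 × 969/(6800 + 969) = 0.639 V.
With the load, R2 becomes R2‖R_L = 785.6 Ω, so V = 5.12 × 785.6/7586 = 0.530 V.

Unloaded: 0.639 V; loaded: 0.530 V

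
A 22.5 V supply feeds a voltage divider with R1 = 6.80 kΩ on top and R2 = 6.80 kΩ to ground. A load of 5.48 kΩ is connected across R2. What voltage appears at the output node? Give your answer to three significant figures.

V_out ≈ 6.94 V

The load sits in parallel with R2: R2‖R_L = (6.80 × 5.48) / (6.80 + 5.48) = 3.035 kΩ.
V_out = 22.5 × 3.035 / (6.80 + 3.035) = 22.5 × 3.035/9.835 = 6.94 V.
(Unloaded it would have been 11.2 V.)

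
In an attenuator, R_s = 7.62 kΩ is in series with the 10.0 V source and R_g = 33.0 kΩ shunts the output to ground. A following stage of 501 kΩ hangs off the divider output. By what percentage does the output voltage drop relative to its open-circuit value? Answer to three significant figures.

1.22 %

The divider's output (Thévenin) resistance is R_s‖R_g = 6.191 kΩ.
Fractional drop under load = R_th/(R_th + R_L) = 6.191 / (6.191 + 501) = 0.01221.
So the output falls by 1.22 %.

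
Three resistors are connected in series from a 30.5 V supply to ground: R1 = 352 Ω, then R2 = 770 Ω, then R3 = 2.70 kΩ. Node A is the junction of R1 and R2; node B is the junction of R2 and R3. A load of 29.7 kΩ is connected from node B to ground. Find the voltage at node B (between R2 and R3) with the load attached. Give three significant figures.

V ≈ 21.0 V

At node B, R3 is in parallel with the load: R3‖R_L = 2475 Ω.
Below node A the resistance is R2 + (R3‖R_L) = 3245 Ω, so V_A = 30.5 × 3245/3597 = 27.52 V.
Then V_B = V_A × (R3‖R_L)/(R2 + R3‖R_L) = 27.52 × 2475/3245 = 21.0 V.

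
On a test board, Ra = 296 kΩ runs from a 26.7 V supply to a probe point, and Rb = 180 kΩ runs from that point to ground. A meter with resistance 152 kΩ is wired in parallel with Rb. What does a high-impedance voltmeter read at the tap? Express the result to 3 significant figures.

V_out ≈ 5.81 V

The load sits in parallel with Rb: Rb‖R_L = (180 × 152) / (180 + 152) = 82.41 kΩ.
V_out = 26.7 × 82.41 / (296 + 82.41) = 26.7 × 82.41/378.4 = 5.81 V.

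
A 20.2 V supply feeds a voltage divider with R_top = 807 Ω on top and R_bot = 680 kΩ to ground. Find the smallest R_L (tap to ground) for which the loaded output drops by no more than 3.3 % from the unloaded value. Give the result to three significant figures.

R_L(min) ≈ 23.6 kΩ

Output resistance R_th = R_top‖R_bot = (807 × 680000)/680800 = 806.0 Ω.
The fractional drop is R_th/(R_th + R_L); requiring this ≤ 0.0330 gives R_L ≥ R_th(1/0.0330 − 1) = 806.0 × 29.30 = 23.6 kΩ.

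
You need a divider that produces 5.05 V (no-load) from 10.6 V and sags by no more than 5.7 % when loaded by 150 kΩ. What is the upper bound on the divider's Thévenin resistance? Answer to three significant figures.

R_th ≤ 9.07 kΩ

Loading drop = R_th/(R_th + R_L) ≤ 0.0570, so R_th ≤ R_L · ε/(1−ε) = 150 kΩ × 0.0570/0.9430 = 9.07 kΩ.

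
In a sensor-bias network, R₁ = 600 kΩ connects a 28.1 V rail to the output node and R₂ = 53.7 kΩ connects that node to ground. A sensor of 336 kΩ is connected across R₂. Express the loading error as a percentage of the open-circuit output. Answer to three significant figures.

Unloaded V = 28.1 × 53.7/653.7 = 2.3084 V.
Loaded: R₂‖R_L = 46.30 kΩ, giving V = 28.1 × 46.30/646.3 = 2.0131 V.
Drop = (2.3084 − 2.0131) / 2.3084 = 12.8 %.

12.8 %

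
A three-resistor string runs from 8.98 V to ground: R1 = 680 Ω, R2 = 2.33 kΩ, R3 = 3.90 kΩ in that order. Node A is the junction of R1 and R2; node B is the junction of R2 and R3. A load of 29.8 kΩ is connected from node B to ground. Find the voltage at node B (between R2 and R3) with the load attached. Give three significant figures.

At node B, R3 is in parallel with the load: R3‖R_L = 3449 Ω.
Below node A the resistance is R2 + (R3‖R_L) = 5779 Ω, so V_A = 8.98 × 5779/6459 = 8.035 V.
Then V_B = V_A × (R3‖R_L)/(R2 + R3‖R_L) = 8.035 × 3449/5779 = 4.79 V.

V ≈ 4.79 V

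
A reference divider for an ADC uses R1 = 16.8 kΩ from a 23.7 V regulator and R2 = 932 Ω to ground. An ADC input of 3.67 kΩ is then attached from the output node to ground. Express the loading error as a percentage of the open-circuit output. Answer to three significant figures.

Unloaded V = 23.7 × 932/17730 = 1.246 V.
Loaded: R2‖R_L = 743.3 Ω, giving V = 23.7 × 743.3/17540 = 1.004 V.
Drop = (1.246 − 1.004) / 1.246 = 19.4 %.

19.4 %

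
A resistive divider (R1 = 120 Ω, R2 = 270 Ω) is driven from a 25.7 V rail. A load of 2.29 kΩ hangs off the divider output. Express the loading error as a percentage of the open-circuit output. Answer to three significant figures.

The divider's output (Thévenin) resistance is R1‖R2 = 83.08 Ω.
Fractional drop under load = R_th/(R_th + R_L) = 83.08 / (83.08 + 2290) = 0.03501.
So the output falls by 3.50 %.

3.50 %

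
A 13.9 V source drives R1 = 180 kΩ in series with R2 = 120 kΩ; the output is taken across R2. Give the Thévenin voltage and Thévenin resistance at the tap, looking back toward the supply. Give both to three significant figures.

V_th is the open-circuit tap voltage: 13.9 × 120/(180 + 120) = 5.56 V.
With the supply zeroed, R1 and R2 appear in parallel from the tap: R_th = R1‖R2 = (180 × 120)/300.0 = 72.0 kΩ.

V_th = 5.56 V, R_th = 72.0 kΩ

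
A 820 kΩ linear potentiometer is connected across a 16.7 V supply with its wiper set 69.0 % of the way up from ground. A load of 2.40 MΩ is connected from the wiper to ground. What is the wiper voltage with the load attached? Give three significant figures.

The wiper splits the pot into (1−α)R = 254.2 kΩ above and αR = 565.8 kΩ below.
Lower section ‖ load = 457.9 kΩ.
V_wiper = 16.7 × 457.9/(254.2 + 457.9) = 10.7 V.

V ≈ 10.7 V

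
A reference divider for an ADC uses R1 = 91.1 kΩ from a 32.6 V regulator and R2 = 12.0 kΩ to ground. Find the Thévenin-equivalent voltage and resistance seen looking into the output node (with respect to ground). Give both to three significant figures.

V_th = 3.79 V, R_th = 10.6 kΩ

V_th is the open-circuit tap voltage: 32.6 × 12.0/(91.1 + 12.0) = 3.79 V.
With the supply zeroed, R1 and R2 appear in parallel from the tap: R_th = R1‖R2 = (91.1 × 12.0)/103.1 = 10.6 kΩ.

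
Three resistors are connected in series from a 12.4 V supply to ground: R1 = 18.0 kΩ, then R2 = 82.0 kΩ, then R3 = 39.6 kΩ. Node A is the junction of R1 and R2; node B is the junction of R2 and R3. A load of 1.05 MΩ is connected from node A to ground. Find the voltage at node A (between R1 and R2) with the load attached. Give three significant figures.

V ≈ 10.6 V

Below node A the series string R2+R3 = 121.6 kΩ sits in parallel with the 1050 kΩ load: 109.0 kΩ.
V_A = 12.4 × 109.0/(18.0 + 109.0) = 10.6 V.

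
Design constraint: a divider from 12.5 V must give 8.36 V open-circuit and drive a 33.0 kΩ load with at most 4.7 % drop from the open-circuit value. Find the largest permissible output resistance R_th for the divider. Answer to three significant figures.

Loading drop = R_th/(R_th + R_L) ≤ 0.0470, so R_th ≤ R_L · ε/(1−ε) = 33.0 kΩ × 0.0470/0.9530 = 1.63 kΩ.
(Any R1, R2 with R2/(R1+R2) = 0.669 and R1‖R2 ≤ 1.63 kΩ will meet the spec.)

R_th ≤ 1.63 kΩ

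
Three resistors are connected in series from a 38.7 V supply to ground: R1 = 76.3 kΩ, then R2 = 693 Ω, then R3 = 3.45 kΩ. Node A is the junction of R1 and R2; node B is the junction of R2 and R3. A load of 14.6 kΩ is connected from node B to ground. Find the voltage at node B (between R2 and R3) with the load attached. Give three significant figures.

V ≈ 1.35 V

At node B, R3 is in parallel with the load: R3‖R_L = 2791 Ω.
Below node A the resistance is R2 + (R3‖R_L) = 3484 Ω, so V_A = 38.7 × 3484/79780 = 1.690 V.
Then V_B = V_A × (R3‖R_L)/(R2 + R3‖R_L) = 1.690 × 2791/3484 = 1.35 V.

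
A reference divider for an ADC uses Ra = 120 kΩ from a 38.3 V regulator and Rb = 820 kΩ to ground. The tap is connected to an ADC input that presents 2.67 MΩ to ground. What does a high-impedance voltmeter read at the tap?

V_out ≈ 32.2 V

The load sits in parallel with Rb: Rb‖R_L = (820 × 2670) / (820 + 2670) = 627.3 kΩ.
V_out = 38.3 × 627.3 / (120 + 627.3) = 38.3 × 627.3/747.3 = 32.2 V.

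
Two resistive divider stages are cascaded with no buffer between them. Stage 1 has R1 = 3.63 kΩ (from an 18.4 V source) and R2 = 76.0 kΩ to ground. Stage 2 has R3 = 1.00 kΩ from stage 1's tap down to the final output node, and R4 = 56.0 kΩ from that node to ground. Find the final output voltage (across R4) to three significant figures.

V_out ≈ 16.3 V

Stage 2 presents R3+R4 = 57.00 kΩ as a load on stage 1's tap.
Stage 1's lower leg becomes R2‖(R3+R4) = 32.57 kΩ, so V_mid = 18.4 × 32.57/36.20 = 16.55 V.
Stage 2 is itself unloaded: V_out = V_mid × R4/(R3+R4) = 16.55 × 56.0/57.00 = 16.3 V.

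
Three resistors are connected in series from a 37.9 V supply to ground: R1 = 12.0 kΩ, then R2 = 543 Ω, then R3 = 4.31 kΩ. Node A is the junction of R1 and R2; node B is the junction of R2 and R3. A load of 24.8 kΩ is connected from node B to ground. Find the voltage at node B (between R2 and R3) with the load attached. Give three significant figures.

At node B, R3 is in parallel with the load: R3‖R_L = 3672 Ω.
Below node A the resistance is R2 + (R3‖R_L) = 4215 Ω, so V_A = 37.9 × 4215/16210 = 9.852 V.
Then V_B = V_A × (R3‖R_L)/(R2 + R3‖R_L) = 9.852 × 3672/4215 = 8.58 V.

V ≈ 8.58 V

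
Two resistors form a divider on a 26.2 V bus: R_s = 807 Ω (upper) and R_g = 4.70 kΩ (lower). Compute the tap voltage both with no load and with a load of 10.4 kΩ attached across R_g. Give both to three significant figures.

Unloaded: 22.4 V; loaded: 21.0 V

Open-circuit: V = 26.2 × 4700/(807 + 4700) = 22.4 V.
With the load, R_g becomes R_g‖R_L = 3237 Ω, so V = 26.2 × 3237/4044 = 21.0 V.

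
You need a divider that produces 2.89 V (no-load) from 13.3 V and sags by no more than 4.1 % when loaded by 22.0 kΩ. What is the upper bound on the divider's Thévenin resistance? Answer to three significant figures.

R_th ≤ 941 Ω

Loading drop = R_th/(R_th + R_L) ≤ 0.0410, so R_th ≤ R_L · ε/(1−ε) = 22.0 kΩ × 0.0410/0.9590 = 941 Ω.
(Any R1, R2 with R2/(R1+R2) = 0.217 and R1‖R2 ≤ 941 Ω will meet the spec.)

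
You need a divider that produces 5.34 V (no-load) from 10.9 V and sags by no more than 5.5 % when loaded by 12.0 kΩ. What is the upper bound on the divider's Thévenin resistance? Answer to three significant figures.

Loading drop = R_th/(R_th + R_L) ≤ 0.0550, so R_th ≤ R_L · ε/(1−ε) = 12.0 kΩ × 0.0550/0.9450 = 698 Ω.

R_th ≤ 698 Ω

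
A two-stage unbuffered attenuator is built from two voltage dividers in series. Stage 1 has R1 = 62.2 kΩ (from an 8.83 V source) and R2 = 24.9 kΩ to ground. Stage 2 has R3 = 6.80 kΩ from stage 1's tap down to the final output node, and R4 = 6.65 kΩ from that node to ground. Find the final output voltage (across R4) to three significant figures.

Stage 2 presents R3+R4 = 13.45 kΩ as a load on stage 1's tap.
Stage 1's lower leg becomes R2‖(R3+R4) = 8.733 kΩ, so V_mid = 8.83 × 8.733/70.93 = 1.087 V.
Stage 2 is itself unloaded: V_out = V_mid × R4/(R3+R4) = 1.087 × 6.65/13.45 = 0.537 V.

V_out ≈ 0.537 V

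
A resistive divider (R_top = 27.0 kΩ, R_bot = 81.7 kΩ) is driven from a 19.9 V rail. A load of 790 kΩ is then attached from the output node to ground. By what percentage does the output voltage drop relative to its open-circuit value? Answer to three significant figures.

The divider's output (Thévenin) resistance is R_top‖R_bot = 20.29 kΩ.
Fractional drop under load = R_th/(R_th + R_L) = 20.29 / (20.29 + 790) = 0.02504.
So the output falls by 2.50 %.

2.50 %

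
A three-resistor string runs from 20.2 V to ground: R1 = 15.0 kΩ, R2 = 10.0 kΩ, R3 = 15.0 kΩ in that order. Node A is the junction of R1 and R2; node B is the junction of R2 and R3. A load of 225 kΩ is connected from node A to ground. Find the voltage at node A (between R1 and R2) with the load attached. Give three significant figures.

V ≈ 12.1 V

Below node A the series string R2+R3 = 25.00 kΩ sits in parallel with the 225 kΩ load: 22.50 kΩ.
V_A = 20.2 × 22.50/(15.0 + 22.50) = 12.1 V.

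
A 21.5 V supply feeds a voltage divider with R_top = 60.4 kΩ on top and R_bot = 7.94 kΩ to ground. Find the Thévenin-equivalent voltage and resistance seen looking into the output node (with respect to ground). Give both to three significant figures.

V_th is the open-circuit tap voltage: 21.5 × 7.94/(60.4 + 7.94) = 2.50 V.
With the supply zeroed, R_top and R_bot appear in parallel from the tap: R_th = R_top‖R_bot = (60.4 × 7.94)/68.34 = 7.02 kΩ.

V_th = 2.50 V, R_th = 7.02 kΩ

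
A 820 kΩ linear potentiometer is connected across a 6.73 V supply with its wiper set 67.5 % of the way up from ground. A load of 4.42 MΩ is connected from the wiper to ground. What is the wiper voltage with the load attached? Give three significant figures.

The wiper splits the pot into (1−α)R = 266.5 kΩ above and αR = 553.5 kΩ below.
Lower section ‖ load = 491.9 kΩ.
V_wiper = 6.73 × 491.9/(266.5 + 491.9) = 4.37 V.

V ≈ 4.37 V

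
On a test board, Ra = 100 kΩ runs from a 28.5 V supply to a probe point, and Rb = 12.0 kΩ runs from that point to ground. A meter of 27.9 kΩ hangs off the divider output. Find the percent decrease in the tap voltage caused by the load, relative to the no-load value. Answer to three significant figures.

27.7 %

The divider's output (Thévenin) resistance is Ra‖Rb = 10.71 kΩ.
Fractional drop under load = R_th/(R_th + R_L) = 10.71 / (10.71 + 27.9) = 0.2775.
So the output falls by 27.7 %.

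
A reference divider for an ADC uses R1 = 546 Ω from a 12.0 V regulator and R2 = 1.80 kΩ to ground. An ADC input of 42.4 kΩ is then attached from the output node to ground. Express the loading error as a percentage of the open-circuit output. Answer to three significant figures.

0.978 %

The divider's output (Thévenin) resistance is R1‖R2 = 418.9 Ω.
Fractional drop under load = R_th/(R_th + R_L) = 418.9 / (418.9 + 42400) = 0.009784.
So the output falls by 0.978 %.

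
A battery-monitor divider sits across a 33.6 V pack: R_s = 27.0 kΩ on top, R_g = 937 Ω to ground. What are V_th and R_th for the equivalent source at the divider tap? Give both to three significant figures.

V_th is the open-circuit tap voltage: 33.6 × 937/(27000 + 937) = 1.13 V.
With the supply zeroed, R_s and R_g appear in parallel from the tap: R_th = R_s‖R_g = (27000 × 937)/27940 = 906 Ω.

V_th = 1.13 V, R_th = 906 Ω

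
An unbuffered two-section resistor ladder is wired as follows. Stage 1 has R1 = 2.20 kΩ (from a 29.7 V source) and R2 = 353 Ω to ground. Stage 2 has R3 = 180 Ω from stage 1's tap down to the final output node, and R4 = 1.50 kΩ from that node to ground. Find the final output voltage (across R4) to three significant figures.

V_out ≈ 3.10 V

Stage 2 presents R3+R4 = 1680 Ω as a load on stage 1's tap.
Stage 1's lower leg becomes R2‖(R3+R4) = 291.7 Ω, so V_mid = 29.7 × 291.7/2492 = 3.477 V.
Stage 2 is itself unloaded: V_out = V_mid × R4/(R3+R4) = 3.477 × 1500/1680 = 3.10 V.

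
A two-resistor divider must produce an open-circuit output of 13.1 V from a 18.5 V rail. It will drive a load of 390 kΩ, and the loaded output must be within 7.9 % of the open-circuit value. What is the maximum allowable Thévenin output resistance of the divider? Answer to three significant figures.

Loading drop = R_th/(R_th + R_L) ≤ 0.0790, so R_th ≤ R_L · ε/(1−ε) = 390 kΩ × 0.0790/0.9210 = 33.5 kΩ.

R_th ≤ 33.5 kΩ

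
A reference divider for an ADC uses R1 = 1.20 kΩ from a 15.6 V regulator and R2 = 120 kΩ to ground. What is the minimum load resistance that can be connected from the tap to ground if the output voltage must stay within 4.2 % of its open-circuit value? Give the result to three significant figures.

R_L(min) ≈ 27.1 kΩ

Output resistance R_th = R1‖R2 = (1.20 × 120)/121.2 = 1.188 kΩ.
The fractional drop is R_th/(R_th + R_L); requiring this ≤ 0.0420 gives R_L ≥ R_th(1/0.0420 − 1) = 1.188 × 22.81 = 27.1 kΩ.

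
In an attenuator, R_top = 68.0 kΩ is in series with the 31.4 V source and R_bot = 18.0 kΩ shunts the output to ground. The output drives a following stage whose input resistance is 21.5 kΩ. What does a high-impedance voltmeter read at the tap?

The load sits in parallel with R_bot: R_bot‖R_L = (18.0 × 21.5) / (18.0 + 21.5) = 9.797 kΩ.
V_out = 31.4 × 9.797 / (68.0 + 9.797) = 31.4 × 9.797/77.80 = 3.95 V.
(Unloaded it would have been 6.57 V.)

V_out ≈ 3.95 V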